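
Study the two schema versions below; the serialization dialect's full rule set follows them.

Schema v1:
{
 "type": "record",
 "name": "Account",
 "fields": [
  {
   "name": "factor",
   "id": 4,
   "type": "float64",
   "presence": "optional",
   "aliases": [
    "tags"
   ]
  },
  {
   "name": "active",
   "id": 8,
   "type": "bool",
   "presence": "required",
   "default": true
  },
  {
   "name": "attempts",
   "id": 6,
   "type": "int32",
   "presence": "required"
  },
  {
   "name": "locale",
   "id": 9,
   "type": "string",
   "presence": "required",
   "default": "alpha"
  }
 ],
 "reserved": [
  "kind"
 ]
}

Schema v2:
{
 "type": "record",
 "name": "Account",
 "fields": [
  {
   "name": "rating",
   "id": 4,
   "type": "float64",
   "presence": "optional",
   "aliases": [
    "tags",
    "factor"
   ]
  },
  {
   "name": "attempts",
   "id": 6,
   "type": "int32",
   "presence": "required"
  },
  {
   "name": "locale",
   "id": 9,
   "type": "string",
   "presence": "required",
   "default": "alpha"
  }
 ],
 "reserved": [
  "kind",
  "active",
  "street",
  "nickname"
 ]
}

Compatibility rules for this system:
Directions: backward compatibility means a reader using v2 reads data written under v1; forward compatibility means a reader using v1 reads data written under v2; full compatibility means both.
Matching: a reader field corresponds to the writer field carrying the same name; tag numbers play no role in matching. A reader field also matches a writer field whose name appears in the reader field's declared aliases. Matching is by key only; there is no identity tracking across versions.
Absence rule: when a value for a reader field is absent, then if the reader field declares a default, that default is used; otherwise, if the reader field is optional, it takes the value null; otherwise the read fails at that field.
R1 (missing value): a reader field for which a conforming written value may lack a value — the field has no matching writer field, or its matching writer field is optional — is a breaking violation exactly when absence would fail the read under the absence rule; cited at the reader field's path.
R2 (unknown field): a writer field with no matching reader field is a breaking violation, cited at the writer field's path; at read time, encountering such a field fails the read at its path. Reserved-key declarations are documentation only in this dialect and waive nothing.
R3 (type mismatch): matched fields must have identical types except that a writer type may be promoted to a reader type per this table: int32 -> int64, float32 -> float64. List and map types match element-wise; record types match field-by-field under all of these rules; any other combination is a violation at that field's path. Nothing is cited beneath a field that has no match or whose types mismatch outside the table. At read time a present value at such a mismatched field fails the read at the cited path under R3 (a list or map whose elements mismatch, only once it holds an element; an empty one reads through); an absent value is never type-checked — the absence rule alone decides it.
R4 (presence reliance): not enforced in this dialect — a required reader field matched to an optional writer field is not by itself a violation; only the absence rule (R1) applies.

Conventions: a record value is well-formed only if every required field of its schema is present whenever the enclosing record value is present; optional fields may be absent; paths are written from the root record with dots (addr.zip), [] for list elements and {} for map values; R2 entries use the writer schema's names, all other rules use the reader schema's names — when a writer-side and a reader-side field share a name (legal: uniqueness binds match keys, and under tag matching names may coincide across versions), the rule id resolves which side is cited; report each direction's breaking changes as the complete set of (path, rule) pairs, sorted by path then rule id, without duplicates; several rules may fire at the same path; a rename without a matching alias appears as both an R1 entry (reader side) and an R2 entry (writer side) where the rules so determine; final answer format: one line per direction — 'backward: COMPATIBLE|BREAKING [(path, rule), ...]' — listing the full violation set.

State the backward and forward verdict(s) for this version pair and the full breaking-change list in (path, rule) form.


backward: BREAKING [(active, R2)]; forward: BREAKING [(rating, R2)]

each type pair in Account: writer, then reader
backward for Account (reader v2, writer v1):
  rating: paired with writer factor (float64 -> float64; writer optional)
  attempts: paired with writer attempts (int32 -> int32; writer required)
  locale: paired with writer locale (string -> string; writer required)
  active (writer side), unknown to reader
  rule R2 violated at active
  => 1 violation(s): backward is BREAKING for Account
forward for Account (reader v1, writer v2):
  factor: no writer match
  active: no writer match
  attempts: paired with writer attempts (int32 -> int32; writer required)
  locale: paired with writer locale (string -> string; writer required)
  rating (writer side), unknown to reader
  rule R2 violated at rating
  => 1 violation(s): forward is BREAKING for Account


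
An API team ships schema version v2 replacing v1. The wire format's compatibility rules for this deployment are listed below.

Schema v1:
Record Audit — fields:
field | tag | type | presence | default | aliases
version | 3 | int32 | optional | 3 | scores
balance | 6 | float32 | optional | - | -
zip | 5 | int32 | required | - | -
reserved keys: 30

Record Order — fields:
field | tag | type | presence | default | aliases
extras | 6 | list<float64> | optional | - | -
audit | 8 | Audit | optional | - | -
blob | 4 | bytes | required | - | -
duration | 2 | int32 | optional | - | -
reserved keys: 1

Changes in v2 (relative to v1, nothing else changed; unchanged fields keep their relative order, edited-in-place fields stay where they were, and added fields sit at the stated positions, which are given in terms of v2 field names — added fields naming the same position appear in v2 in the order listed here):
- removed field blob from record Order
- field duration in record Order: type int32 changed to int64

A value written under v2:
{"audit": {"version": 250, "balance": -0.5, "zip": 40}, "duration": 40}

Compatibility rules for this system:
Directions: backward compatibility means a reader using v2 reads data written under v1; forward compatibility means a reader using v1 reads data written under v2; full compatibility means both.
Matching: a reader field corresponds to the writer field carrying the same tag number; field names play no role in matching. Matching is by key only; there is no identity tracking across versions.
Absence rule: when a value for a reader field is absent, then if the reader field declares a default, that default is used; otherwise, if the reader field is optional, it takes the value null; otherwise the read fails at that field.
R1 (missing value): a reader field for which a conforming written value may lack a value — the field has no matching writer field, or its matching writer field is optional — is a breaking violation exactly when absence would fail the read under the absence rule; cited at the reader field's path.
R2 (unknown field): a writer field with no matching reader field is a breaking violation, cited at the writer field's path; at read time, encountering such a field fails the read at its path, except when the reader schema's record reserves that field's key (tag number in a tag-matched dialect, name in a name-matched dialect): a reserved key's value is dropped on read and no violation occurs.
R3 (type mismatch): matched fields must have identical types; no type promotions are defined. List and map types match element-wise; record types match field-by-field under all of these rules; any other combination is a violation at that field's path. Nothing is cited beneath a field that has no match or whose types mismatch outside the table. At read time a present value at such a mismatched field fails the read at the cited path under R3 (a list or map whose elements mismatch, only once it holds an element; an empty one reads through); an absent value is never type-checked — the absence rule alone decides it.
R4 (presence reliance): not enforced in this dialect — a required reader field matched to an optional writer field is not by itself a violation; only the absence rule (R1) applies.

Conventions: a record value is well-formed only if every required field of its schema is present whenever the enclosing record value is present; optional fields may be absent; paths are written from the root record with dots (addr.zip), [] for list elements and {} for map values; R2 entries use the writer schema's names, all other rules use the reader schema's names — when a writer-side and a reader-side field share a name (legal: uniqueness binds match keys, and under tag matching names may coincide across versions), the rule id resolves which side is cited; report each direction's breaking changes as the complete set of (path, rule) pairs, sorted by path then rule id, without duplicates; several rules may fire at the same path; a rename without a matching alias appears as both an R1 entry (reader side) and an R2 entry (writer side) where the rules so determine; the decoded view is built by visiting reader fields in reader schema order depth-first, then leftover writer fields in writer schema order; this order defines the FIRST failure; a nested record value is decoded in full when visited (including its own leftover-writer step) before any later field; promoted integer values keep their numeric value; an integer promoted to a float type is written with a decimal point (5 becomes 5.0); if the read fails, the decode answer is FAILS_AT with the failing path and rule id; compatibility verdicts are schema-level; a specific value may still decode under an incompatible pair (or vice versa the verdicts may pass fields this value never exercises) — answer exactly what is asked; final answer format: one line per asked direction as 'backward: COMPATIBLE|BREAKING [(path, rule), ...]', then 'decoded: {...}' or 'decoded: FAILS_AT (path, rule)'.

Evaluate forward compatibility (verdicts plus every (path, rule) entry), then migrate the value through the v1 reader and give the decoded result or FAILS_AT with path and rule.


in Order below, arrows point writer -> reader
forward for Order (reader v1, writer v2):
  extras: list<float64> -> list<float64>, writer optional; from extras
  audit: Audit -> Audit, writer optional; from audit
  blob has no writer counterpart
  duration: int64 -> int32, writer optional; from duration
  audit.version: int32 -> int32, writer optional; from audit.version
  audit.balance: float32 -> float32, writer optional; from audit.balance
  audit.zip: int32 -> int32, writer required; from audit.zip
  rule R1 violated at blob
  rule R3 violated at duration
  forward on Order therefore BREAKING (2)
decoding the Order value with the v1 reader:
  extras := null (not supplied -> null)
  audit.version := 250
  audit.balance := -0.5
  audit.zip := 40
  read fails at blob under R1 (no fill)
  => FAILS_AT (blob, R1)

forward: BREAKING [(blob, R1), (duration, R3)]; decoded: FAILS_AT (blob, R1)


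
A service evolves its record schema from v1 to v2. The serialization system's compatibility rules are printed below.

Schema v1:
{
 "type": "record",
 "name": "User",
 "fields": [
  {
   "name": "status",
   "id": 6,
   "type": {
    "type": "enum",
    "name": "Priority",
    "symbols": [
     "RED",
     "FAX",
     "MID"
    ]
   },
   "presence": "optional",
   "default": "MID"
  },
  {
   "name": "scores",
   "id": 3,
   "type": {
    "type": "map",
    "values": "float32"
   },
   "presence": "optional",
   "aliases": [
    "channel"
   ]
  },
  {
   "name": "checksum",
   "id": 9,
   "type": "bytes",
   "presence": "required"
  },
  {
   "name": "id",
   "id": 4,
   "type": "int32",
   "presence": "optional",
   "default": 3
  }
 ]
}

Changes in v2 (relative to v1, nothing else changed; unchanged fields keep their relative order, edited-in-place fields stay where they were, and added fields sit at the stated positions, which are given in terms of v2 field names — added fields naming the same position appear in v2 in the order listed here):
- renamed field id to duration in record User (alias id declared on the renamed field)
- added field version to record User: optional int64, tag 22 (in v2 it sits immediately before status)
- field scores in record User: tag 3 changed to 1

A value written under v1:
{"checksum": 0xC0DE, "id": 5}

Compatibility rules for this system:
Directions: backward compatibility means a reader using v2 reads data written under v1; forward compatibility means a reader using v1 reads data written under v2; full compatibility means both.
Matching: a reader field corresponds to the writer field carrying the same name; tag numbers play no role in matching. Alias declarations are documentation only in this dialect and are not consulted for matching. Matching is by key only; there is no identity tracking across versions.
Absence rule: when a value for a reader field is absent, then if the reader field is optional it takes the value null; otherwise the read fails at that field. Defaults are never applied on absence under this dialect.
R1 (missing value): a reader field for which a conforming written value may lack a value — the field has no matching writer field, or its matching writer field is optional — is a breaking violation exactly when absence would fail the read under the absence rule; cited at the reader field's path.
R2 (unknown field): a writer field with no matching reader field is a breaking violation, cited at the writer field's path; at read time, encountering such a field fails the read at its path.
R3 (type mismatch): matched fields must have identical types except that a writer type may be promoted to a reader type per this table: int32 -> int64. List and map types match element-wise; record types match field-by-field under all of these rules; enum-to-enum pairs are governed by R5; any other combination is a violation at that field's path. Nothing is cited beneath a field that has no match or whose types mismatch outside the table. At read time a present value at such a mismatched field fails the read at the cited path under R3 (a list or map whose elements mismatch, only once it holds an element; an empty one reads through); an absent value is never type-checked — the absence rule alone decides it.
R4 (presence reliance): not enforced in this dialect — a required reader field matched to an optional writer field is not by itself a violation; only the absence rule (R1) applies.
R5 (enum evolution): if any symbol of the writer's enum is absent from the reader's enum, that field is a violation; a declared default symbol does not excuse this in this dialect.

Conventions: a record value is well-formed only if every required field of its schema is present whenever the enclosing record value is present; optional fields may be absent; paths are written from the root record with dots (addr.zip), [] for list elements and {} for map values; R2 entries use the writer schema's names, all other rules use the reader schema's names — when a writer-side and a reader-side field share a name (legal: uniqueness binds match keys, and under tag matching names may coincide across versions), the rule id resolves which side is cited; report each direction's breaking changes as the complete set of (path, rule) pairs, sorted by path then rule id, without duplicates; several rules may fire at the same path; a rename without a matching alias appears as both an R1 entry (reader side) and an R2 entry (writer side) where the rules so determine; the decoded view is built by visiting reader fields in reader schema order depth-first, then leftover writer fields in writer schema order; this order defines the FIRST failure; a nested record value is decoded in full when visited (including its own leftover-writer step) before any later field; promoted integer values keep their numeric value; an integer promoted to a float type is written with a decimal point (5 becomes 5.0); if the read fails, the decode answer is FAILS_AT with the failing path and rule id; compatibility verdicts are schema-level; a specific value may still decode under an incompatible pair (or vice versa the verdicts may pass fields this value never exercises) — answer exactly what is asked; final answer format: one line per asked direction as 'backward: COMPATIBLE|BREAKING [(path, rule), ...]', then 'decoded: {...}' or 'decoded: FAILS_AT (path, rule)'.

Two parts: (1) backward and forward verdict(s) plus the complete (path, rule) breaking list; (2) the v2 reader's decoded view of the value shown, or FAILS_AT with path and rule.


backward: BREAKING [(id, R2)]; forward: BREAKING [(duration, R2), (version, R2)]; decoded: FAILS_AT (id, R2)

the writer's type comes first in each User pair
checking backward for User: reader v2 against writer v1:
  no writer field matches reader version
  status: Priority -> Priority, writer optional; from status
  scores: map<string, float32> -> map<string, float32>, writer optional; from scores
  checksum: bytes -> bytes, writer required; from checksum
  no writer field matches reader duration
  id (writer side), unknown to reader
  R2 fires at id
  => backward: BREAKING (1)
checking forward for User: reader v1 against writer v2:
  status: Priority -> Priority, writer optional; from status
  scores: map<string, float32> -> map<string, float32>, writer optional; from scores
  checksum: bytes -> bytes, writer required; from checksum
  no writer field matches reader id
  version (writer side), unknown to reader
  duration (writer side), unknown to reader
  R2 fires at duration
  R2 fires at version
  => forward: BREAKING (2)
migrating the User value to v2:
  version := null (absent, optional -> null)
  status := null (absent, optional -> null)
  scores := null (absent, optional -> null)
  checksum := 0xC0DE
  duration := null (absent, optional -> null)
  read fails at id under R2 (unknown field)
  => FAILS_AT (id, R2)


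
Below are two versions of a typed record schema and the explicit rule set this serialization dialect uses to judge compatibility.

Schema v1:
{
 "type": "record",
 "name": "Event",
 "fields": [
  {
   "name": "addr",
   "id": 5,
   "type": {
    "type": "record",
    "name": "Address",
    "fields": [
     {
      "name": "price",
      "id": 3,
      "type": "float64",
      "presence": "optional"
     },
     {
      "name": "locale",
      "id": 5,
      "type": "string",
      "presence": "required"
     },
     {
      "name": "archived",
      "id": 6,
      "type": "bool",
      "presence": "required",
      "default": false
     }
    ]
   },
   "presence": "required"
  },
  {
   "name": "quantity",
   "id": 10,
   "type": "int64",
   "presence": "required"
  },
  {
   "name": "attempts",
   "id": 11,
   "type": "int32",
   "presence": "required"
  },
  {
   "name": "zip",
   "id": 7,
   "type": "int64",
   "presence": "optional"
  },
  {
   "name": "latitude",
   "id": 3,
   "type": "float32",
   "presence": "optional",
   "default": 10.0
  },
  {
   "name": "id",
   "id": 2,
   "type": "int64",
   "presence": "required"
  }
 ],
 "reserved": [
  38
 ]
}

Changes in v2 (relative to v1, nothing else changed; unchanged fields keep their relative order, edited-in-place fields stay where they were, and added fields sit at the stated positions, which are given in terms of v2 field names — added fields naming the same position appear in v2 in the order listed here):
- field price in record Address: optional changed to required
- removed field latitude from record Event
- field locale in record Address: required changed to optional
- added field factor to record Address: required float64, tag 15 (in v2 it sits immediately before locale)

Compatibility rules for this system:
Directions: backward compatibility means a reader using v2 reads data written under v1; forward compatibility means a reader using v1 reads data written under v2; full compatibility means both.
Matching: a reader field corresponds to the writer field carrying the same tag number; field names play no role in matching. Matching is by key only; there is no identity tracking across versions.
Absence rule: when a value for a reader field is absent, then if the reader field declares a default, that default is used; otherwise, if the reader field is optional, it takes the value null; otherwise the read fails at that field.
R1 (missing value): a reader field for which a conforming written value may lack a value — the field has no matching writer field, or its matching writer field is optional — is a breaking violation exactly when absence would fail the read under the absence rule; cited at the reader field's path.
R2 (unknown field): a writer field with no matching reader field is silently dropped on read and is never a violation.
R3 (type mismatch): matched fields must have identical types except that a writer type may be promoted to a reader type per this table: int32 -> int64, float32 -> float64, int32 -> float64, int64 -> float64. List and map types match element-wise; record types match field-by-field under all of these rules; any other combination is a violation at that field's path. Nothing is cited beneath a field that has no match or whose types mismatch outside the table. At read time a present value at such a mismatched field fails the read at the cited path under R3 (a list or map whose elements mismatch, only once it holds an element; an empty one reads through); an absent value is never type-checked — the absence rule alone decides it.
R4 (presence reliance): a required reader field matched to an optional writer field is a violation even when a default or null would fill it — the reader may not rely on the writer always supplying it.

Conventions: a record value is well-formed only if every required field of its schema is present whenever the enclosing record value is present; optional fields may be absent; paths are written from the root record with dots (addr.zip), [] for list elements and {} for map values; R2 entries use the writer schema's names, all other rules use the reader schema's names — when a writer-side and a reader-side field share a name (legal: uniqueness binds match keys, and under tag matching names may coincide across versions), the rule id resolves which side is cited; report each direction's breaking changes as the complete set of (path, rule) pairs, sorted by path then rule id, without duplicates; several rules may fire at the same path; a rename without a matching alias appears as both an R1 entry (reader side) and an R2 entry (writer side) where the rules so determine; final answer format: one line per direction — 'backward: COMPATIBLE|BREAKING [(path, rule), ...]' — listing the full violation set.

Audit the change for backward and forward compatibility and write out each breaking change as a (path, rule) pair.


the writer's type comes first in each Event pair
backward on Event — v2 reading data written by v1:
  writer required, Address -> Address: reader addr maps from writer addr
  writer required, int64 -> int64: reader quantity maps from writer quantity
  writer required, int32 -> int32: reader attempts maps from writer attempts
  writer optional, int64 -> int64: reader zip maps from writer zip
  writer required, int64 -> int64: reader id maps from writer id
  latitude (writer side), unknown to reader
  writer optional, float64 -> float64: reader addr.price maps from writer addr.price
  no writer field matches reader addr.factor
  writer required, string -> string: reader addr.locale maps from writer addr.locale
  writer required, bool -> bool: reader addr.archived maps from writer addr.archived
  R1 fires at addr.factor
  R1 fires at addr.price
  R4 fires at addr.price
  => backward: BREAKING (3)
forward on Event — v1 reading data written by v2:
  writer required, Address -> Address: reader addr maps from writer addr
  writer required, int64 -> int64: reader quantity maps from writer quantity
  writer required, int32 -> int32: reader attempts maps from writer attempts
  writer optional, int64 -> int64: reader zip maps from writer zip
  no writer field matches reader latitude
  writer required, int64 -> int64: reader id maps from writer id
  writer required, float64 -> float64: reader addr.price maps from writer addr.price
  writer optional, string -> string: reader addr.locale maps from writer addr.locale
  writer required, bool -> bool: reader addr.archived maps from writer addr.archived
  addr.factor (writer side), unknown to reader
  R1 fires at addr.locale
  R4 fires at addr.locale
  => forward: BREAKING (2)

backward: BREAKING [(addr.factor, R1), (addr.price, R1), (addr.price, R4)]; forward: BREAKING [(addr.locale, R1), (addr.locale, R4)]


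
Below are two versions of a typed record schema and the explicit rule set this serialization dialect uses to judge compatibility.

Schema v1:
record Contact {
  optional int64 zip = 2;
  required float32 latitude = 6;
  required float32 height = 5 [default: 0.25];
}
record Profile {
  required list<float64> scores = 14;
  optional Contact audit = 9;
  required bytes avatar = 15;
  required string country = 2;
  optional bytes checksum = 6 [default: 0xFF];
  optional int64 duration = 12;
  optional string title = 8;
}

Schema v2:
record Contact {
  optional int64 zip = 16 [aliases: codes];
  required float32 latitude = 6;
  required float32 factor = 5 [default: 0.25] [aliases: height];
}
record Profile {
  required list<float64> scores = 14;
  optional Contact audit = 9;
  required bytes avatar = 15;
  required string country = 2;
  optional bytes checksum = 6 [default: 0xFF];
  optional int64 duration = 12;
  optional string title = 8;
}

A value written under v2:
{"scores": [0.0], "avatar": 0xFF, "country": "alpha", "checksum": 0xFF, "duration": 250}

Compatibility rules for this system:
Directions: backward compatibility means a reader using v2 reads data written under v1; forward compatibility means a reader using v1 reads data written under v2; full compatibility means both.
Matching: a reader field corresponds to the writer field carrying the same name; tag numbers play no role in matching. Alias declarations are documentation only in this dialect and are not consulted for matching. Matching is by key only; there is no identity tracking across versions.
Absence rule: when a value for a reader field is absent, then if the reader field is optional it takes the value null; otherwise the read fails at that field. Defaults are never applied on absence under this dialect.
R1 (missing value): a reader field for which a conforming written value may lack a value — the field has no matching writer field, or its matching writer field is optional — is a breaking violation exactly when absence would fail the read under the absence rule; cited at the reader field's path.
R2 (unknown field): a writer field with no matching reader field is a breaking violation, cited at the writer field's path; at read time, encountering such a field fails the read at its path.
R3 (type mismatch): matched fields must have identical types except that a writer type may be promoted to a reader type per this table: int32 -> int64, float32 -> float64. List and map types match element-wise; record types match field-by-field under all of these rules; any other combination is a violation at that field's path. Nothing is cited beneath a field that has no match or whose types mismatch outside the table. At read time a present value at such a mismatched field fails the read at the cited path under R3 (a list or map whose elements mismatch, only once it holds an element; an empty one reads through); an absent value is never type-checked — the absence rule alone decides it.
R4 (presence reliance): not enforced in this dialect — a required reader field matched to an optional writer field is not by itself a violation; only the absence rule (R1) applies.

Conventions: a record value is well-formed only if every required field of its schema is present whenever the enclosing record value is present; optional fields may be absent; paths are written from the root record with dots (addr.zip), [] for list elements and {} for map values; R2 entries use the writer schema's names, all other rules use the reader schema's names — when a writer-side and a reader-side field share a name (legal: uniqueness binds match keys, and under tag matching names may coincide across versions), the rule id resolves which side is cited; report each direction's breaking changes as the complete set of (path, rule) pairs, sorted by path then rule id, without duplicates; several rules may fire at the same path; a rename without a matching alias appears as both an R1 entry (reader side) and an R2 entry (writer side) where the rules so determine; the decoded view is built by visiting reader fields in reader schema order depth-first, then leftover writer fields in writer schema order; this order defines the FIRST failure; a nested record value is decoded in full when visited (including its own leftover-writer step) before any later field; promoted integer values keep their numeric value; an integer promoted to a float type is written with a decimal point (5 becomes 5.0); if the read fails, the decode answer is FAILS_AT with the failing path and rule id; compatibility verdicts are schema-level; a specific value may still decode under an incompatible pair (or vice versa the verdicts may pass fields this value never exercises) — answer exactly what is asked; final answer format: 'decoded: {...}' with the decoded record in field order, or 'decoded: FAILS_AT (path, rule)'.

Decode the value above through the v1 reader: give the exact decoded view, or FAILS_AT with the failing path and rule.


decoded: {"scores": [0.0], "audit": null, "avatar": 0xFF, "country": "alpha", "checksum": 0xFF, "duration": 250, "title": null}

arrows below run writer -> reader for Profile
migrating the Profile value to v1:
  scores := [0.0]
  audit := null (absent, optional -> null)
  avatar := 0xFF
  country := "alpha"
  checksum := 0xFF
  duration := 250
  title := null (absent, optional -> null)
  => decoded: {"scores": [0.0], "audit": null, "avatar": 0xFF, "country": "alpha", "checksum": 0xFF, "duration": 250, "title": null}
checking off the Profile differences that do not matter here:
  field zip in record Contact: tag 2 changed to 16 -> no rule fires on it and the decoded Profile view is identical with or without it
  renamed field height to factor in record Contact (alias height declared on the renamed field) -> matters for Profile compatibility verdicts, not for this value's decode


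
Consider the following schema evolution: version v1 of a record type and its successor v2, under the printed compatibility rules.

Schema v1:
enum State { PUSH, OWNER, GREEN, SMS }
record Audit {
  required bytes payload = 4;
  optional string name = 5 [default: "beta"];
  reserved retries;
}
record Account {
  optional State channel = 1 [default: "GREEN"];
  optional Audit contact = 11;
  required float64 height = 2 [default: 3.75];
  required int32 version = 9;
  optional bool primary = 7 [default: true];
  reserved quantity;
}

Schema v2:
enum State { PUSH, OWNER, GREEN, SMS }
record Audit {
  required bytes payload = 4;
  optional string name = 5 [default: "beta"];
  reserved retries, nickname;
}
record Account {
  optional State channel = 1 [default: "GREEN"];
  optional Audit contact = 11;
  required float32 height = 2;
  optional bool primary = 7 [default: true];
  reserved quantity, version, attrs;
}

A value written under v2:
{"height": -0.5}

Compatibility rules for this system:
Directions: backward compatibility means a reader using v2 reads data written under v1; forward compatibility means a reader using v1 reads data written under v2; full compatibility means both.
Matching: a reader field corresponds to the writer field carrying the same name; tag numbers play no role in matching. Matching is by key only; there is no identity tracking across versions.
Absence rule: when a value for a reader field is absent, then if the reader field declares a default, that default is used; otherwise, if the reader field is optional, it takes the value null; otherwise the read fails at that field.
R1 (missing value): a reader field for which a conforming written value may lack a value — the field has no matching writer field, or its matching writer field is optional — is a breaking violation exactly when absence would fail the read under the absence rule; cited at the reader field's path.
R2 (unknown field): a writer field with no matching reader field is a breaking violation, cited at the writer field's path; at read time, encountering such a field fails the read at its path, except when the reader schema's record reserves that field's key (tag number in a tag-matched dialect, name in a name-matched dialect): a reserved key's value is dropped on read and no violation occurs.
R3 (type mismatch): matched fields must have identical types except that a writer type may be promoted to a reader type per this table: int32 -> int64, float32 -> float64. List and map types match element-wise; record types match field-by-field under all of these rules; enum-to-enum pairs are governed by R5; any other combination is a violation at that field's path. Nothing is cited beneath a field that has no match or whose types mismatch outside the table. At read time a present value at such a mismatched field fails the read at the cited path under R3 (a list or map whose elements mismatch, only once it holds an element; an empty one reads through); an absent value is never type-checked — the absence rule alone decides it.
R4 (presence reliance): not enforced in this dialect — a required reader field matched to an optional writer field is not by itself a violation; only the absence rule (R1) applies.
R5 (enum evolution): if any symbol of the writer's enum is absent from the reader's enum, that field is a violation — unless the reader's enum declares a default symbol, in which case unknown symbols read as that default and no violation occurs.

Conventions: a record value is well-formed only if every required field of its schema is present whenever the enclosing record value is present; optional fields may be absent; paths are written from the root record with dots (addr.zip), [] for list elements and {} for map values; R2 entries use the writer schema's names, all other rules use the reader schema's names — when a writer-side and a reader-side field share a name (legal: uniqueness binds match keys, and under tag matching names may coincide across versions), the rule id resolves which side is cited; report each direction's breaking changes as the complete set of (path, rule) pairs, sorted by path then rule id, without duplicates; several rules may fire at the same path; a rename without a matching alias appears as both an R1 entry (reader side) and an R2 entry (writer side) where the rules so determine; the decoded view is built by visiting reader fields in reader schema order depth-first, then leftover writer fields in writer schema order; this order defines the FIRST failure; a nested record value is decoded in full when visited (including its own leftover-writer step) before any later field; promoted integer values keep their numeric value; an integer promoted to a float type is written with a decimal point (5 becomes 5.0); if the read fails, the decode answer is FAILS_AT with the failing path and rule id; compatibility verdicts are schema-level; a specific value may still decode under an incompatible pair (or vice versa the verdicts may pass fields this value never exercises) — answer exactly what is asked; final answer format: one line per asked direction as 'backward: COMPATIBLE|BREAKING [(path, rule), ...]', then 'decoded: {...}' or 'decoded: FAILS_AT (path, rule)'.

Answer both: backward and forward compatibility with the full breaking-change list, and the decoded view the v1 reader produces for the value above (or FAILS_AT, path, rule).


arrows below run writer -> reader for Account
backward analysis of Account with v2 as reader and v1 as writer:
  writer optional, State -> State: reader channel maps from writer channel
  writer optional, Audit -> Audit: reader contact maps from writer contact
  writer required, float64 -> float32: reader height maps from writer height
  writer optional, bool -> bool: reader primary maps from writer primary
  version (writer side), unknown to reader
  writer required, bytes -> bytes: reader contact.payload maps from writer contact.payload
  writer optional, string -> string: reader contact.name maps from writer contact.name
  R3 fires at height
  => backward verdict for Account: BREAKING, 1 violation(s)
forward analysis of Account with v1 as reader and v2 as writer:
  writer optional, State -> State: reader channel maps from writer channel
  writer optional, Audit -> Audit: reader contact maps from writer contact
  writer required, float32 -> float64: reader height maps from writer height
  version has no writer counterpart
  writer optional, bool -> bool: reader primary maps from writer primary
  writer required, bytes -> bytes: reader contact.payload maps from writer contact.payload
  writer optional, string -> string: reader contact.name maps from writer contact.name
  R1 fires at version
  => forward verdict for Account: BREAKING, 1 violation(s)
migrating the Account value to v1:
  channel := "GREEN" (absent -> default)
  contact := null (absent, optional -> null)
  height := -0.5 (float32 -> float64)
  read fails at version under R1 (no fill)
  => FAILS_AT (version, R1)

backward: BREAKING [(height, R3)]; forward: BREAKING [(version, R1)]; decoded: FAILS_AT (version, R1)


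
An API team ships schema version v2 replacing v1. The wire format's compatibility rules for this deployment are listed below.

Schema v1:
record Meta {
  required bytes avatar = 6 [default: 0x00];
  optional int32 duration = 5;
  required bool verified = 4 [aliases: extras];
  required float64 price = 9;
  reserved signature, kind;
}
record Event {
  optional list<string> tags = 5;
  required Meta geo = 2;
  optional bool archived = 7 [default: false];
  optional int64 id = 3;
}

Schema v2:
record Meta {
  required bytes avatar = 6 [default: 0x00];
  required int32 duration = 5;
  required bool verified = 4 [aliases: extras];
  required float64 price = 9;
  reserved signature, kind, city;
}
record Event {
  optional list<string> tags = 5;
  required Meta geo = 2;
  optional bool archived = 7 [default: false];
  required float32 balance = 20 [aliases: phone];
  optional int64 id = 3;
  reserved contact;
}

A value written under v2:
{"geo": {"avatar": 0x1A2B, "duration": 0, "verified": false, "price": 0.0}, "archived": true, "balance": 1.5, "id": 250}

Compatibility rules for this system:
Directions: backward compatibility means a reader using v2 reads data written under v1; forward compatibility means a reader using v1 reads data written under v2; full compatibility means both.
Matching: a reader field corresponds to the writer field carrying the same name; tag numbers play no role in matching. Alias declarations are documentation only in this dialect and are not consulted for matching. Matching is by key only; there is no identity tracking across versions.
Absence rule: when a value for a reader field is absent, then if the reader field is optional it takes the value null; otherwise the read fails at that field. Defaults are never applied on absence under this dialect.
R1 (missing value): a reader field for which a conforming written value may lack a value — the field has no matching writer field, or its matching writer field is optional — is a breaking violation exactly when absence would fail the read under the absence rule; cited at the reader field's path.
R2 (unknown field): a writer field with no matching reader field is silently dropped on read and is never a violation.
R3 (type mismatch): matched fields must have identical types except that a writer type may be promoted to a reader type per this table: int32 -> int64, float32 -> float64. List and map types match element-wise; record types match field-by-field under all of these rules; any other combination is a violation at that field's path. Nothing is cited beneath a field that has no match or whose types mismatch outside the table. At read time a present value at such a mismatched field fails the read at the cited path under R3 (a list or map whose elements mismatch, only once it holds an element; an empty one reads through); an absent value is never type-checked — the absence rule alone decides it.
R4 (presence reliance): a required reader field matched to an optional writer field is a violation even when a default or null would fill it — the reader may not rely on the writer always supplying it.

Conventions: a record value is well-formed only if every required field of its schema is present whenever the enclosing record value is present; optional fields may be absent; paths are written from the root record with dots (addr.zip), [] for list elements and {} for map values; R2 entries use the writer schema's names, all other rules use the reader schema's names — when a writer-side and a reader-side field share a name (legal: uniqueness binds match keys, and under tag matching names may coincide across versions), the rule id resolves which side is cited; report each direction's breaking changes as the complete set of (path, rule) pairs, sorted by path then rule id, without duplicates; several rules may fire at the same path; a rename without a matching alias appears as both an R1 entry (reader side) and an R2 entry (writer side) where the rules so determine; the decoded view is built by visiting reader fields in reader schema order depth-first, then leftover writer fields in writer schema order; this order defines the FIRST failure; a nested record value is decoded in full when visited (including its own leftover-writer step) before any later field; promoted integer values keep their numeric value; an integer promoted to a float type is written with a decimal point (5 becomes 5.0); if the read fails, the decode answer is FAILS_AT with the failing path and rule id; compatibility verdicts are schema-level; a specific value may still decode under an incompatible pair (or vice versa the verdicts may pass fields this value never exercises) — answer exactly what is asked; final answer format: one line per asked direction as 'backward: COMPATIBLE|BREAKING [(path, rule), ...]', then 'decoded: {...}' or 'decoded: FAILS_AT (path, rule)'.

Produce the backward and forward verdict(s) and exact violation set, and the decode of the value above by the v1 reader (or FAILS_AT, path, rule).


each type pair in Event: writer, then reader
backward pass over Event, reader schema v2, writer schema v1:
  tags: list<string> -> list<string>, writer optional; from tags
  geo: Meta -> Meta, writer required; from geo
  archived: bool -> bool, writer optional; from archived
  balance: no writer-side match
  id: int64 -> int64, writer optional; from id
  geo.avatar: bytes -> bytes, writer required; from geo.avatar
  geo.duration: int32 -> int32, writer optional; from geo.duration
  geo.verified: bool -> bool, writer required; from geo.verified
  geo.price: float64 -> float64, writer required; from geo.price
  breaking: (balance, R1)
  breaking: (geo.duration, R1)
  breaking: (geo.duration, R4)
  => backward: BREAKING (3)
forward pass over Event, reader schema v1, writer schema v2:
  tags: list<string> -> list<string>, writer optional; from tags
  geo: Meta -> Meta, writer required; from geo
  archived: bool -> bool, writer optional; from archived
  id: int64 -> int64, writer optional; from id
  leftover writer field: balance
  geo.avatar: bytes -> bytes, writer required; from geo.avatar
  geo.duration: int32 -> int32, writer required; from geo.duration
  geo.verified: bool -> bool, writer required; from geo.verified
  geo.price: float64 -> float64, writer required; from geo.price
  => no violations; forward on Event: COMPATIBLE
migrating the Event value to v1:
  tags := null (absent, optional -> null)
  geo.avatar := 0x1A2B
  geo.duration := 0
  geo.verified := false
  geo.price := 0.0
  archived := true
  id := 250
  writer balance: unknown -> dropped
  => decoded: {"tags": null, "geo": {"avatar": 0x1A2B, "duration": 0, "verified": false, "price": 0.0}, "archived": true, "id": 250}

backward: BREAKING [(balance, R1), (geo.duration, R1), (geo.duration, R4)]; forward: COMPATIBLE []; decoded: {"tags": null, "geo": {"avatar": 0x1A2B, "duration": 0, "verified": false, "price": 0.0}, "archived": true, "id": 250}
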